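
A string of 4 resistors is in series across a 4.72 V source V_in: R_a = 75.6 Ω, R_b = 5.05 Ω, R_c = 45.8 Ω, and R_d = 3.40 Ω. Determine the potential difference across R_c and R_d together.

ΣR = 75.6 + 5.05 + 45.8 + 3.40 = 129.8 Ω.
R_{R_c..R_d} = 45.8 + 3.40 = 49.20 Ω.
Voltage divider: V = V_in · (49.20 / 129.8) = 4.72 × 0.3789 = 1.788 V.

V ≈ 1.79 V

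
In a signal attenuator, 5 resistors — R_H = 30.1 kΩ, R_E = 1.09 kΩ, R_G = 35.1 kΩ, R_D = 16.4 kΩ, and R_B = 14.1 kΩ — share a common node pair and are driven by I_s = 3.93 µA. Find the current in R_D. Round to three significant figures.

I ≈ 0.216 µA

Conductances: ΣG = 1/30.1 + 1/1.09 + 1/35.1 + 1/16.4 + 1/14.1 = 1.111 (1/kΩ).
R_D takes the fraction G_k/ΣG = 0.06098/1.111 = 0.05488, so I = 3.93 × 0.05488 = 0.2157 µA.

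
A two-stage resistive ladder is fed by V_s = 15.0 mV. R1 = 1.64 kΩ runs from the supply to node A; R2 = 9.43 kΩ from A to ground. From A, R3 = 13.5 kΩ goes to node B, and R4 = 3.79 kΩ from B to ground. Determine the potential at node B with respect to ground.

V_B ≈ 2.59 mV

Node A sees R2 in parallel with the series input of stage 2, R3 + R4 = 17.29 kΩ.
R2 ‖ (R3+R4) = 6.102 kΩ.
First divider: V_A = V_s · 6.102/(1.64 + 6.102) = 11.82 mV.
Stage 2 is unloaded, so V_B = V_A · R4/(R3+R4) = 11.82 × 3.79/17.29 = 2.592 mV.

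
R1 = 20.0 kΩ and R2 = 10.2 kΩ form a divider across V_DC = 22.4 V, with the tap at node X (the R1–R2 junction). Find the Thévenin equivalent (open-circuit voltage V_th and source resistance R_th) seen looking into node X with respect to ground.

V_th ≈ 7.57 V, R_th ≈ 6.75 kΩ

With X open, the divider is unloaded: V_th = 22.4 × 10.2/30.20 = 7.566 V.
Zeroing V_DC shorts the top of R1 to ground, so R_th = R1 ‖ R2 = 6.755 kΩ.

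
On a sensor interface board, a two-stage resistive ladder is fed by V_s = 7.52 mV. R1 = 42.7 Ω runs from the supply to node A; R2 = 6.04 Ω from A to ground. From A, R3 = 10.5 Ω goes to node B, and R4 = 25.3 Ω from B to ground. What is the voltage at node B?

Looking into the second stage from A: R3 + R4 = 35.80 Ω appears in parallel with R2.
R2 ‖ (R3+R4) = 5.168 Ω.
First divider: V_A = V_s · 5.168/(42.7 + 5.168) = 0.8119 mV.
Stage 2 is unloaded, so V_B = V_A · R4/(R3+R4) = 0.8119 × 25.3/35.80 = 0.5738 mV.

V_B ≈ 0.574 mV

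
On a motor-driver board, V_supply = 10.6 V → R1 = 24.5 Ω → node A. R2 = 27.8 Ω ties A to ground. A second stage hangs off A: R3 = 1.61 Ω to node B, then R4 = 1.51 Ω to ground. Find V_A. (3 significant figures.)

V_A ≈ 1.09 V

Looking into the second stage from A: R3 + R4 = 3.120 Ω appears in parallel with R2.
R2 ‖ (R3+R4) = 2.805 Ω.
First divider: V_A = V_supply · 2.805/(24.5 + 2.805) = 1.089 V.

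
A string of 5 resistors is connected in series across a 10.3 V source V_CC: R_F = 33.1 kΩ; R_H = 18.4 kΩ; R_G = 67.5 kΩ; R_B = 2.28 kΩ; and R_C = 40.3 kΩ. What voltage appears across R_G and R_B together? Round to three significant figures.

V ≈ 4.45 V

Series total: ΣR = 33.1 + 18.4 + 67.5 + 2.28 + 40.3 = 161.6 kΩ.
R_{R_G..R_B} = 67.5 + 2.28 = 69.78 kΩ.
Voltage divider: V = V_CC · (69.78 / 161.6) = 10.3 × 0.4319 = 4.448 V.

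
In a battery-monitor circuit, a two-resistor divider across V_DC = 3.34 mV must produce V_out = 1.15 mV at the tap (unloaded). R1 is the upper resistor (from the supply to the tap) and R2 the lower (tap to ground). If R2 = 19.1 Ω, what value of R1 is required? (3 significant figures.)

R1 ≈ 36.4 Ω

V_out/V_DC = R2/(R1+R2) = 0.3443.
Rearranging, R1 = R2·(1−k)/k = 19.1 × 1.904 = 36.37 Ω.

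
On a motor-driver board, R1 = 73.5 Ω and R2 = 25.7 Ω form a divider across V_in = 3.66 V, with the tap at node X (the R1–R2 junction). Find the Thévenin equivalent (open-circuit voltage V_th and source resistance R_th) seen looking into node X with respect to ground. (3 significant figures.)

V_th is the unloaded tap voltage: V_in · R2/(R1+R2) = 3.66 × 0.2591 = 0.9482 V.
Looking into X with the source shorted: R_th = R1·R2/(R1+R2) = 73.50 × 25.7/99.20 = 19.04 Ω.

V_th ≈ 0.948 V, R_th ≈ 19.0 Ω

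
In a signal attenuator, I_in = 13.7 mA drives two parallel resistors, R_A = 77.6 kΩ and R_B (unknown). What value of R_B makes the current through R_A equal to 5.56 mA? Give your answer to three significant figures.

R_B ≈ 53.0 kΩ

Two-branch current divider: I_A = I_in · R_B/(R_A + R_B).
5.56/13.7 = R_B/(R_A + R_B) → R_B = R_A · (0.4058)/(1 − 0.4058) = 77.6 × 0.6830 = 53.00 kΩ.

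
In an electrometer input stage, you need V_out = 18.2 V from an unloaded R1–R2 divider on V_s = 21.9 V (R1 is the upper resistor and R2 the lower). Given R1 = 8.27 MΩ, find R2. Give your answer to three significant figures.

Required fraction k = V_out/V_s = 0.8311.
Rearranging, R2 = R1·k/(1−k) = 8.27 × 4.919 = 40.68 MΩ.

R2 ≈ 40.7 MΩ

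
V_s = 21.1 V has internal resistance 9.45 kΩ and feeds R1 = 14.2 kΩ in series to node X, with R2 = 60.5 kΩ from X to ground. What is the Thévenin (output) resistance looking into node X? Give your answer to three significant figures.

R_th ≈ 17.0 kΩ

R1' = 9.45 + 14.2 = 23.65 kΩ (source resistance + R1).
Zeroing V_s shorts the top of R1' to ground, so R_th = R1' ‖ R2 = 17.00 kΩ.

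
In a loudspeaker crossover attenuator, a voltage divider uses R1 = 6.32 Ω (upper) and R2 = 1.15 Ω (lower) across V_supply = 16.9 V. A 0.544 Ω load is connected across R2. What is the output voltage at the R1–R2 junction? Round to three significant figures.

V_out ≈ 0.933 V

The load sits in parallel with R2, giving an effective lower resistance R2' = R2·R_L/(R2+R_L) = 0.3693 Ω.
Now apply the divider: V_out = 16.9 × 0.05521 = 0.9330 V.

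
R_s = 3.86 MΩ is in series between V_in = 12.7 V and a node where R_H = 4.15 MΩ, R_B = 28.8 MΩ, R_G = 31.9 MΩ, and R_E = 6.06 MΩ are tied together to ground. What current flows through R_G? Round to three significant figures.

I ≈ 0.141 µA

Combine the parallel branches: R_p = (1/4.15 + 1/28.8 + 1/31.9 + 1/6.06)⁻¹ = 2.118 MΩ.
V_A by voltage divider: V_A = 12.7 × 2.118/(3.86 + 2.118) = 4.500 V.
I(R_G) = V_A / R_G = 4.500/31.9 = 0.1411 µA.
(Check via current divider: I_total = 2.124 µA; share G_k/ΣG = 0.06641 → same result.)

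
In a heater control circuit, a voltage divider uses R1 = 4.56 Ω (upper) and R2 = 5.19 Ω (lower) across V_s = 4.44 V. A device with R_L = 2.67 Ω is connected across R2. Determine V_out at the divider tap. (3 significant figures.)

V_out ≈ 1.24 V

R2 ‖ R_L = (5.19 × 2.67)/(5.19 + 2.67) = 1.763 Ω.
Now apply the divider: V_out = 4.44 × 0.2788 = 1.238 V.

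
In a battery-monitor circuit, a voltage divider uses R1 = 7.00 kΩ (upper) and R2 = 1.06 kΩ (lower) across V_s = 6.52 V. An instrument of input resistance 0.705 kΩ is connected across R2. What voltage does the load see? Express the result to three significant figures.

R2 ‖ R_L = (1.06 × 0.705)/(1.06 + 0.705) = 0.4234 kΩ.
Voltage divider with the loaded lower leg: V_out = 6.52 × 0.4234/(7.00 + 0.4234) = 6.52 × 0.05704 = 0.3719 V.

V_out ≈ 0.372 V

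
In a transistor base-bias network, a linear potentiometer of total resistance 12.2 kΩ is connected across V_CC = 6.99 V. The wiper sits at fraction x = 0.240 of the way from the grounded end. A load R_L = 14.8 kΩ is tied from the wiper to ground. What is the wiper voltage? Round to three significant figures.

Split the track: R_lower = x·R_p = 2.928 kΩ, R_upper = (1−x)·R_p = 9.272 kΩ.
Lower segment in parallel with the load: 2.928 ‖ 14.8 = 2.444 kΩ.
Loaded-divider output: V_out = 6.99 × 0.2086 = 1.458 V.
(Unloaded: V_out = x·V_CC = 1.68 V.)

V_out ≈ 1.46 V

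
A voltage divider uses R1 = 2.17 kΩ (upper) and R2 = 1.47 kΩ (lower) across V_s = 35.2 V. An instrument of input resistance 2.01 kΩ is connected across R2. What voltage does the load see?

R2 ‖ R_L = (1.47 × 2.01)/(1.47 + 2.01) = 0.8491 kΩ.
Voltage divider with the loaded lower leg: V_out = 35.2 × 0.8491/(2.17 + 0.8491) = 35.2 × 0.2812 = 9.899 V.

V_out ≈ 9.90 V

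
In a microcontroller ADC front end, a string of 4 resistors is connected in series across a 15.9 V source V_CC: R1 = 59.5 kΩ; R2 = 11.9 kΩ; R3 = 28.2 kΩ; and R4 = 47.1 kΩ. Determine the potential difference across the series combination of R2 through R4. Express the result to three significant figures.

V ≈ 9.45 V

Total series resistance ΣR = 59.5 + 11.9 + 28.2 + 47.1 = 146.7 kΩ.
R_{R2..R4} = 11.9 + 28.2 + 47.1 = 87.20 kΩ.
By the voltage-divider rule, V = 15.9 × 87.20/146.7 = 9.451 V.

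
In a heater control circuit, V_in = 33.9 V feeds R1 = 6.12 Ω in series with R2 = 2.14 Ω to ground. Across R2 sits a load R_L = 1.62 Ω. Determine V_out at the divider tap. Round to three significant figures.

V_out ≈ 4.44 V

The load sits in parallel with R2, giving an effective lower resistance R2' = R2·R_L/(R2+R_L) = 0.9220 Ω.
Now apply the divider: V_out = 33.9 × 0.1309 = 4.439 V.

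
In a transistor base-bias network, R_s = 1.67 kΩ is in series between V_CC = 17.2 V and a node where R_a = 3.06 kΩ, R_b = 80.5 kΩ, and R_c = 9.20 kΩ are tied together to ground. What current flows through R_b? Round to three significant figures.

Equivalent of the parallel group: R_p = 2.233 kΩ.
V_A = 17.2 × 2.233/3.903 = 9.840 V.
Branch current I = V_A/R_b = 9.840/80.5 = 0.1222 mA.

I ≈ 0.122 mA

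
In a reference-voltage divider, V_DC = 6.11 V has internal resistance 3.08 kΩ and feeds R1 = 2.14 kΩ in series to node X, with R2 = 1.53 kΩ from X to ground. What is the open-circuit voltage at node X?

V_th ≈ 1.38 V

R1' = 3.08 + 2.14 = 5.220 kΩ (source resistance + R1).
With X open, the divider is unloaded: V_th = 6.11 × 1.53/6.750 = 1.385 V.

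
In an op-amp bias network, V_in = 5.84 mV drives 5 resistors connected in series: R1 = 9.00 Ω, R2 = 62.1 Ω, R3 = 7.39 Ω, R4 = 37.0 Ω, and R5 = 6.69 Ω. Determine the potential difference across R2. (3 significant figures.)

Total series resistance ΣR = 9.00 + 62.1 + 7.39 + 37.0 + 6.69 = 122.2 Ω.
V = V_in · R/ΣR = 5.84 × 0.5083 = 2.968 mV.

V ≈ 2.97 mV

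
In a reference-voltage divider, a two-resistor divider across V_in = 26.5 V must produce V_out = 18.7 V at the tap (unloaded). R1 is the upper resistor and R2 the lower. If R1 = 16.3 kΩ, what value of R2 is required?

The divider ratio is R2/(R1+R2) = 18.7/26.5 = 0.7057.
Rearranging, R2 = R1·k/(1−k) = 16.3 × 2.397 = 39.08 kΩ.

R2 ≈ 39.1 kΩ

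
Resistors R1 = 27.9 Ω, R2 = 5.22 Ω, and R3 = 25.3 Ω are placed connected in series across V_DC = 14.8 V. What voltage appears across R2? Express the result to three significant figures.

V ≈ 1.32 V

Series total: ΣR = 27.9 + 5.22 + 25.3 = 58.42 Ω.
V = V_DC · R/ΣR = 14.8 × 0.08935 = 1.322 V.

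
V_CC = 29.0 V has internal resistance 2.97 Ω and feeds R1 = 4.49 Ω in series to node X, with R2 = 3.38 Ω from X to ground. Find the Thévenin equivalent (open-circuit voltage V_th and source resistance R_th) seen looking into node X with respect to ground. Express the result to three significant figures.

R1' = 2.97 + 4.49 = 7.460 Ω (source resistance + R1).
V_th is the unloaded tap voltage: V_CC · R2/(R1'+R2) = 29.0 × 0.3118 = 9.042 V.
With V_CC suppressed (replaced by a short), R_th = R1' ‖ R2 = (7.460 × 3.38)/(7.460 + 3.38) = 2.326 Ω.

V_th ≈ 9.04 V, R_th ≈ 2.33 Ω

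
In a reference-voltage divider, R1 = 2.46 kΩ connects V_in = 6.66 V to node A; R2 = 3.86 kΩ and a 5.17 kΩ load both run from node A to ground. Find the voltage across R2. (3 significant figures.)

V_out ≈ 3.15 V

The load sits in parallel with R2, giving an effective lower resistance R2' = R2·R_L/(R2+R_L) = 2.210 kΩ.
Voltage divider with the loaded lower leg: V_out = 6.66 × 2.210/(2.46 + 2.210) = 6.66 × 0.4732 = 3.152 V.
(Unloaded it would be 4.07 V; the load pulls it down.)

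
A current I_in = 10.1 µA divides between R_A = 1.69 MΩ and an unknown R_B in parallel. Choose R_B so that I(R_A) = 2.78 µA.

In a two-way split, I_A/I_in = R_B/(R_A + R_B).
2.78/10.1 = R_B/(R_A + R_B) → R_B = R_A · (0.2752)/(1 − 0.2752) = 1.69 × 0.3798 = 0.6418 MΩ.

R_B ≈ 0.642 MΩ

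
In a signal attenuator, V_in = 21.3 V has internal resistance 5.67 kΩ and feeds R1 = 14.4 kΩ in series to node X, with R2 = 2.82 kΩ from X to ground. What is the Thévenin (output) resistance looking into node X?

R1' = 5.67 + 14.4 = 20.07 kΩ (source resistance + R1).
With V_in suppressed (replaced by a short), R_th = R1' ‖ R2 = (20.07 × 2.82)/(20.07 + 2.82) = 2.473 kΩ.

R_th ≈ 2.47 kΩ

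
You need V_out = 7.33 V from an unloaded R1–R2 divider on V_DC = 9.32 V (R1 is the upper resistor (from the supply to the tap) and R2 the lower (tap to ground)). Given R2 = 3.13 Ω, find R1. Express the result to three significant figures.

R1 ≈ 0.850 Ω

Required fraction k = V_out/V_DC = 0.7865.
R1 = R2·(1/k − 1) = 3.13 × 0.2715 = 0.8498 Ω.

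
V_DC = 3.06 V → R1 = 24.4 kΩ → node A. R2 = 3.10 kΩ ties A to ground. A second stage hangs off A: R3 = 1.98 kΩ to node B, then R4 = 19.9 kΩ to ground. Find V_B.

V_B ≈ 0.279 V

The second stage (R3 + R4 = 21.88 kΩ) loads node A in parallel with R2.
Effective lower resistance at A: R2 ‖ 21.88 = 2.715 kΩ.
First divider: V_A = V_DC · 2.715/(24.4 + 2.715) = 0.3064 V.
Then the unloaded second divider: V_B = V_A × R4/(R3+R4) = 0.3064 × 0.9095 = 0.2787 V.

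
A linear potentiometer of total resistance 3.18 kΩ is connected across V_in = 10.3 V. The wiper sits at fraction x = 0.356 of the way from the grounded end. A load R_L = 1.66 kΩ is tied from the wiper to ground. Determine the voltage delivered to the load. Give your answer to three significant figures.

Lower segment x·R_p = 1.132 kΩ; upper segment (1−x)·R_p = 2.048 kΩ.
R_L loads the lower segment: effective lower R = 0.6731 kΩ.
Loaded-divider output: V_out = 10.3 × 0.2474 = 2.548 V.
(Unloaded: V_out = x·V_in = 3.67 V.)

V_out ≈ 2.55 V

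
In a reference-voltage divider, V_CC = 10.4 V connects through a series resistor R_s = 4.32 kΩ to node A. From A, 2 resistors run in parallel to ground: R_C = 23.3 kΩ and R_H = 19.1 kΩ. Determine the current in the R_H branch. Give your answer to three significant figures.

Parallel bank: R_p = 1/(1/23.3 + 1/19.1) = 10.50 kΩ.
V_A = 10.4 × 10.50/14.82 = 7.368 V.
Branch current I = V_A/R_H = 7.368/19.1 = 0.3857 mA.

I ≈ 0.386 mA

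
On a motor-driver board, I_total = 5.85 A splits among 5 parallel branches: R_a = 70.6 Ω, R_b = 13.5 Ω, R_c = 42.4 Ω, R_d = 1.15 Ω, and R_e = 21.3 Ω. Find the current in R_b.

Conductances: ΣG = 1/70.6 + 1/13.5 + 1/42.4 + 1/1.15 + 1/21.3 = 1.028 (1/Ω).
Current divider: I(R_b) = I_total · G_k/ΣG = 5.85 × (0.07407/1.028) = 5.85 × 0.07203 = 0.4214 A.

I ≈ 0.421 A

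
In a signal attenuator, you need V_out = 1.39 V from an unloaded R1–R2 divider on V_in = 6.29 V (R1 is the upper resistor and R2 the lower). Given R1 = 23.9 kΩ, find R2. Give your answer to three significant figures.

The divider ratio is R2/(R1+R2) = 1.39/6.29 = 0.2210.
Rearranging, R2 = R1·k/(1−k) = 23.9 × 0.2837 = 6.780 kΩ.

R2 ≈ 6.78 kΩ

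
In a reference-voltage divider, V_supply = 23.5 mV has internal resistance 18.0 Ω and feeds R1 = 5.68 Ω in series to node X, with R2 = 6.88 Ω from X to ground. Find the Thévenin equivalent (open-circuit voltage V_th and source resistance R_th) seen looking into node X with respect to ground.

V_th ≈ 5.29 mV, R_th ≈ 5.33 Ω

R1' = 18.0 + 5.68 = 23.68 Ω (source resistance + R1).
With X open, the divider is unloaded: V_th = 23.5 × 6.88/30.56 = 5.291 mV.
Looking into X with the source shorted: R_th = R1'·R2/(R1'+R2) = 23.68 × 6.88/30.56 = 5.331 Ω.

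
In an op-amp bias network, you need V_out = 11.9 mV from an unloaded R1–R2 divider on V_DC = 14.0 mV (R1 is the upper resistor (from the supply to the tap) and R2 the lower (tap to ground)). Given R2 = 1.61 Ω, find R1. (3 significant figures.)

The divider ratio is R2/(R1+R2) = 11.9/14.0 = 0.8500.
R1 = R2·(1/k − 1) = 1.61 × 0.1765 = 0.2841 Ω.

R1 ≈ 0.284 Ω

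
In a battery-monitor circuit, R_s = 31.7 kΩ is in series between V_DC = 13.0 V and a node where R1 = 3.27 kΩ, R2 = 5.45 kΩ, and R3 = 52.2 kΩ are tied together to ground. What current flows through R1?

I ≈ 0.232 mA

Parallel bank: R_p = 1/(1/3.27 + 1/5.45 + 1/52.2) = 1.967 kΩ.
V_A by voltage divider: V_A = 13.0 × 1.967/(31.7 + 1.967) = 0.7594 V.
Branch current I = V_A/R1 = 0.7594/3.27 = 0.2322 mA.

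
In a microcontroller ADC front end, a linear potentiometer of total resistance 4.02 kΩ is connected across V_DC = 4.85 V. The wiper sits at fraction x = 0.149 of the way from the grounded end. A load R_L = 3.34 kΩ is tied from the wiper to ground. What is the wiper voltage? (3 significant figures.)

Split the track: R_lower = x·R_p = 0.5990 kΩ, R_upper = (1−x)·R_p = 3.421 kΩ.
(x·R_p) ‖ R_L = 0.5079 kΩ.
V_out = 4.85 × 0.5079/(3.421 + 0.5079) = 0.6270 V.

V_out ≈ 0.627 V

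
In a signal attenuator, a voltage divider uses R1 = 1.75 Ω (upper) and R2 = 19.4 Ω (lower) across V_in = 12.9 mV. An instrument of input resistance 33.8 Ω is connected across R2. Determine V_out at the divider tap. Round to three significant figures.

V_out ≈ 11.3 mV

The load sits in parallel with R2, giving an effective lower resistance R2' = R2·R_L/(R2+R_L) = 12.33 Ω.
Now apply the divider: V_out = 12.9 × 0.8757 = 11.30 mV.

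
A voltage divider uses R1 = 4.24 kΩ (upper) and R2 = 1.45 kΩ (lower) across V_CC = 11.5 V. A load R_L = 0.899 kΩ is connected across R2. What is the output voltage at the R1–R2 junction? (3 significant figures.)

V_out ≈ 1.33 V

First combine the lower leg with the load: R2 ‖ R_L = 0.5549 kΩ.
Then V_out = V_CC · R2'/(R1 + R2') = 11.5 × 0.5549/4.795 = 1.331 V.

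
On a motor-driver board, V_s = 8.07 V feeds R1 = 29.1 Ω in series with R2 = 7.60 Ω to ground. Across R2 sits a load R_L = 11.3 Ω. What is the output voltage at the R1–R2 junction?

V_out ≈ 1.09 V

The load sits in parallel with R2, giving an effective lower resistance R2' = R2·R_L/(R2+R_L) = 4.544 Ω.
Then V_out = V_s · R2'/(R1 + R2') = 8.07 × 4.544/33.64 = 1.090 V.
(Unloaded it would be 1.67 V; the load pulls it down.)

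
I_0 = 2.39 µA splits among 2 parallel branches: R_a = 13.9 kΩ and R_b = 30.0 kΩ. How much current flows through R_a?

I ≈ 1.63 µA

With just two branches, the current splits inversely with resistance.
So I = 2.39 × 30.0/43.90 = 1.633 µA.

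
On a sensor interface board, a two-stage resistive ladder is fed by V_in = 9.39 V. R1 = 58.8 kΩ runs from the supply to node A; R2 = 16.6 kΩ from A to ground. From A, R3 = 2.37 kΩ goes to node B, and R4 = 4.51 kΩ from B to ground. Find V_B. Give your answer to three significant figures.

V_B ≈ 0.470 V

The second stage (R3 + R4 = 6.880 kΩ) loads node A in parallel with R2.
Effective lower resistance at A: R2 ‖ 6.880 = 4.864 kΩ.
So V_A = 9.39 × 0.07640 = 0.7174 V.
V_B = V_A × 0.6555 = 0.4703 V.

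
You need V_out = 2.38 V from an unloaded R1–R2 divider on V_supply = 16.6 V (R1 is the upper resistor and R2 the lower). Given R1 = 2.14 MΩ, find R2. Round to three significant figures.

The divider ratio is R2/(R1+R2) = 2.38/16.6 = 0.1434.
Rearranging, R2 = R1·k/(1−k) = 2.14 × 0.1674 = 0.3582 MΩ.

R2 ≈ 0.358 MΩ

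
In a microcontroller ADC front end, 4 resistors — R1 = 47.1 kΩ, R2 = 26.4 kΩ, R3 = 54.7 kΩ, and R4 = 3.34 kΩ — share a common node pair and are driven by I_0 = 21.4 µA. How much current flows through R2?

I ≈ 2.15 µA

Conductances: ΣG = 1/47.1 + 1/26.4 + 1/54.7 + 1/3.34 = 0.3768 (1/kΩ).
By the current-divider rule, I = I_0 · G_k/ΣG = 21.4 × 0.1005 = 2.151 µA.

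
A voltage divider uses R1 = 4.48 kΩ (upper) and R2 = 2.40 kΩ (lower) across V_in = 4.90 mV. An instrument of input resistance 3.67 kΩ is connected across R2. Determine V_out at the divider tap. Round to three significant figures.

First combine the lower leg with the load: R2 ‖ R_L = 1.451 kΩ.
Then V_out = V_in · R2'/(R1 + R2') = 4.90 × 1.451/5.931 = 1.199 mV.

V_out ≈ 1.20 mV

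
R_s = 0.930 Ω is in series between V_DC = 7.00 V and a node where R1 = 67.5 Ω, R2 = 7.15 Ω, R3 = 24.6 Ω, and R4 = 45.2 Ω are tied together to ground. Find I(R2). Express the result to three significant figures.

I ≈ 0.814 A

Parallel bank: R_p = 1/(1/67.5 + 1/7.15 + 1/24.6 + 1/45.2) = 4.599 Ω.
Node voltage V_A = V_DC · R_p/(R_s + R_p) = 7.00 × 0.8318 = 5.823 V.
Branch current I = V_A/R2 = 5.823/7.15 = 0.8143 A.
(Check via current divider: I_total = 1.266 A; share G_k/ΣG = 0.6432 → same result.)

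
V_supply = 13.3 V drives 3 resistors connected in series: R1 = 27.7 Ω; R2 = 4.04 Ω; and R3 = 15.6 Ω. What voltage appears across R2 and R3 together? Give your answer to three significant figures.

ΣR = 27.7 + 4.04 + 15.6 = 47.34 Ω.
R_{R2..R3} = 4.04 + 15.6 = 19.64 Ω.
Voltage divider: V = V_supply · (19.64 / 47.34) = 13.3 × 0.4149 = 5.518 V.

V ≈ 5.52 V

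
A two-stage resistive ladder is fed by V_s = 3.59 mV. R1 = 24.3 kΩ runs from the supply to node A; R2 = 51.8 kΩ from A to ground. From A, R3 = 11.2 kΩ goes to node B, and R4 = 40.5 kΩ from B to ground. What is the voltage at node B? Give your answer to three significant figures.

Looking into the second stage from A: R3 + R4 = 51.70 kΩ appears in parallel with R2.
Effective lower resistance at A: R2 ‖ 51.70 = 25.87 kΩ.
V_A = 3.59 × 25.87/(24.3 + 25.87) = 1.851 mV.
Stage 2 is unloaded, so V_B = V_A · R4/(R3+R4) = 1.851 × 40.5/51.70 = 1.450 mV.

V_B ≈ 1.45 mV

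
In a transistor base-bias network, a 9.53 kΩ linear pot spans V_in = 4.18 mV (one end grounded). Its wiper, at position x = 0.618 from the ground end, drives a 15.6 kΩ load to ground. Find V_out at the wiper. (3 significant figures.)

V_out ≈ 2.26 mV

Lower segment x·R_p = 5.890 kΩ; upper segment (1−x)·R_p = 3.640 kΩ.
(x·R_p) ‖ R_L = 4.275 kΩ.
V_out = 4.18 × 4.275/(3.640 + 4.275) = 2.258 mV.
(Unloaded: V_out = x·V_in = 2.58 mV.)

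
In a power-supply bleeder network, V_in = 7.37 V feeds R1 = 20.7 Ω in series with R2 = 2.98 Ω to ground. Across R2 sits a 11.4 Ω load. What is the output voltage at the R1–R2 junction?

R2 ‖ R_L = (2.98 × 11.4)/(2.98 + 11.4) = 2.362 Ω.
Then V_out = V_in · R2'/(R1 + R2') = 7.37 × 2.362/23.06 = 0.7550 V.

V_out ≈ 0.755 V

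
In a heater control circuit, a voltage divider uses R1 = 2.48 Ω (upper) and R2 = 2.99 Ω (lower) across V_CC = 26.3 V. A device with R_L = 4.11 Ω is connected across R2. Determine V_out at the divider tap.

First combine the lower leg with the load: R2 ‖ R_L = 1.731 Ω.
Now apply the divider: V_out = 26.3 × 0.4110 = 10.81 V.
(Unloaded it would be 14.4 V; the load pulls it down.)

V_out ≈ 10.8 V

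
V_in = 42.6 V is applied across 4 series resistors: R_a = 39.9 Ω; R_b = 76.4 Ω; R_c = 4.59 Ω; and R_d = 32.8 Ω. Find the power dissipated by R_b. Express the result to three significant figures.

Series current I = V_in/ΣR = 42.6/153.7 = 0.2772 A.
P(R_b) = I²·R_b = (0.2772)² × 76.4 = 5.870 W.

P ≈ 5.87 W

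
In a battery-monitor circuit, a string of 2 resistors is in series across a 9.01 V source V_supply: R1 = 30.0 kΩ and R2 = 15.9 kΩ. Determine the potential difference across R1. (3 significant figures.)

Series total: ΣR = 30.0 + 15.9 = 45.90 kΩ.
V = V_supply · R/ΣR = 9.01 × 0.6536 = 5.889 V.

V ≈ 5.89 V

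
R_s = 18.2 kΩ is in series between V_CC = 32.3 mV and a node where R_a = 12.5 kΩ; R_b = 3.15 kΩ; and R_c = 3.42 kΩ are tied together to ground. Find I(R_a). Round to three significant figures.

I ≈ 0.191 µA

Parallel bank: R_p = 1/(1/12.5 + 1/3.15 + 1/3.42) = 1.450 kΩ.
V_A = 32.3 × 1.450/19.65 = 2.383 mV.
I(R_a) = V_A / R_a = 2.383/12.5 = 0.1906 µA.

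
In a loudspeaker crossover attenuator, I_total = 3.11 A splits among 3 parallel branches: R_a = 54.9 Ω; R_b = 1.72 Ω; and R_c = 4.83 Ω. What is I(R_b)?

Conductances: ΣG = 1/54.9 + 1/1.72 + 1/4.83 = 0.8066 (1/Ω).
By the current-divider rule, I = I_total · G_k/ΣG = 3.11 × 0.7208 = 2.242 A.

I ≈ 2.24 A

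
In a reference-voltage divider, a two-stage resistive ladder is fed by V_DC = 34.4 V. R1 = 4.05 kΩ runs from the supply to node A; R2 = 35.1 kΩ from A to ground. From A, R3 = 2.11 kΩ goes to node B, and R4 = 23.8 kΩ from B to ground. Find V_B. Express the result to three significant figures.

V_B ≈ 24.8 V

Node A sees R2 in parallel with the series input of stage 2, R3 + R4 = 25.91 kΩ.
Effective lower resistance at A: R2 ‖ 25.91 = 14.91 kΩ.
So V_A = 34.4 × 0.7864 = 27.05 V.
Stage 2 is unloaded, so V_B = V_A · R4/(R3+R4) = 27.05 × 23.8/25.91 = 24.85 V.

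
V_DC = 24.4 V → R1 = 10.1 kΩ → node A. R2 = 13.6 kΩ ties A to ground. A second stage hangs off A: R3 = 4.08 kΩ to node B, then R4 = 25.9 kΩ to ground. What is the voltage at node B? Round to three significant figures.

V_B ≈ 10.1 V

Looking into the second stage from A: R3 + R4 = 29.98 kΩ appears in parallel with R2.
Effective lower resistance at A: R2 ‖ 29.98 = 9.356 kΩ.
So V_A = 24.4 × 0.4809 = 11.73 V.
Stage 2 is unloaded, so V_B = V_A · R4/(R3+R4) = 11.73 × 25.9/29.98 = 10.14 V.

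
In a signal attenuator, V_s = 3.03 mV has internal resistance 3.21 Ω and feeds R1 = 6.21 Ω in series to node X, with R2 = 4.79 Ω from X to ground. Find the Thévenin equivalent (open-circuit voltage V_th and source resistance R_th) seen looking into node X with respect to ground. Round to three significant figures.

R1' = 3.21 + 6.21 = 9.420 Ω (source resistance + R1).
With X open, the divider is unloaded: V_th = 3.03 × 4.79/14.21 = 1.021 mV.
Zeroing V_s shorts the top of R1' to ground, so R_th = R1' ‖ R2 = 3.175 Ω.

V_th ≈ 1.02 mV, R_th ≈ 3.18 Ω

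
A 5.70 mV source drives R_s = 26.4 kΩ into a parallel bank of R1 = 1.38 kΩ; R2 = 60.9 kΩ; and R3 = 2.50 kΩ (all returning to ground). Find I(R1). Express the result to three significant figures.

I ≈ 0.133 µA

Combine the parallel branches: R_p = (1/1.38 + 1/60.9 + 1/2.50)⁻¹ = 0.8764 kΩ.
V_A = 5.70 × 0.8764/27.28 = 0.1831 mV.
Branch current I = V_A/R1 = 0.1831/1.38 = 0.1327 µA.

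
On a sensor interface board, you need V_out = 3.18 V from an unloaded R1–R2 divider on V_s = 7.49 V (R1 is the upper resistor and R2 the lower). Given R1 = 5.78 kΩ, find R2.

Required fraction k = V_out/V_s = 0.4246.
So R2 = R1 · V_out/(V_s − V_out) = 5.78 × 3.18/(7.49 − 3.18) = 5.78 × 0.7378 = 4.265 kΩ.

R2 ≈ 4.26 kΩ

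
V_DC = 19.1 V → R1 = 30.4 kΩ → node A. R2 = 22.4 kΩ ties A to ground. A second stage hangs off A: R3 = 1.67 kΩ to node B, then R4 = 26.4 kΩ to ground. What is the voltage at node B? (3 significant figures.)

Looking into the second stage from A: R3 + R4 = 28.07 kΩ appears in parallel with R2.
R2 ‖ (R3+R4) = 12.46 kΩ.
First divider: V_A = V_DC · 12.46/(30.4 + 12.46) = 5.552 V.
V_B = V_A × 0.9405 = 5.222 V.

V_B ≈ 5.22 V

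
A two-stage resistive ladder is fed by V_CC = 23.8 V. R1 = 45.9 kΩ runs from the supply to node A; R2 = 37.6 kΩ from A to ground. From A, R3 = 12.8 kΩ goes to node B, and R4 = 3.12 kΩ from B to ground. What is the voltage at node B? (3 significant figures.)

Node A sees R2 in parallel with the series input of stage 2, R3 + R4 = 15.92 kΩ.
R2 ‖ (R3+R4) = 11.18 kΩ.
First divider: V_A = V_CC · 11.18/(45.9 + 11.18) = 4.663 V.
V_B = V_A × 0.1960 = 0.9139 V.

V_B ≈ 0.914 V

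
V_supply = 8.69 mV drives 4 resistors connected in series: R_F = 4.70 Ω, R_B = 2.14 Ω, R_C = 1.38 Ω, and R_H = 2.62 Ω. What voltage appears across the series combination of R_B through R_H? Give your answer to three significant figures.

V ≈ 4.92 mV

Total series resistance ΣR = 4.70 + 2.14 + 1.38 + 2.62 = 10.84 Ω.
R_{R_B..R_H} = 2.14 + 1.38 + 2.62 = 6.140 Ω.
V = V_supply · R/ΣR = 8.69 × 0.5664 = 4.922 mV.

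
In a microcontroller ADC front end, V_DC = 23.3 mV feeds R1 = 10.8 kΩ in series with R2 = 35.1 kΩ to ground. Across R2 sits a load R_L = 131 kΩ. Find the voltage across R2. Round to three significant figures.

V_out ≈ 16.8 mV

R2 ‖ R_L = (35.1 × 131)/(35.1 + 131) = 27.68 kΩ.
Now apply the divider: V_out = 23.3 × 0.7194 = 16.76 mV.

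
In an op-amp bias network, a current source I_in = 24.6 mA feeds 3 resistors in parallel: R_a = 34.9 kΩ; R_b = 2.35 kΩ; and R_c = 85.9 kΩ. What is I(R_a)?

Total conductance ΣG = 1/34.9 + 1/2.35 + 1/85.9 = 0.4658 (units of 1/kΩ).
Current divider: I(R_a) = I_in · G_k/ΣG = 24.6 × (0.02865/0.4658) = 24.6 × 0.06151 = 1.513 mA.

I ≈ 1.51 mA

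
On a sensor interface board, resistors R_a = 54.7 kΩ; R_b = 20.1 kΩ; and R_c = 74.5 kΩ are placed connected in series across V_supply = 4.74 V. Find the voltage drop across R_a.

V ≈ 1.74 V

Total series resistance ΣR = 54.7 + 20.1 + 74.5 = 149.3 kΩ.
V = V_supply · R/ΣR = 4.74 × 0.3664 = 1.737 V.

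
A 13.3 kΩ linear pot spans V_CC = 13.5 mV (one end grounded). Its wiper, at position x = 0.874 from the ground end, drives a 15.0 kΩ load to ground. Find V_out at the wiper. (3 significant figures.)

Lower segment x·R_p = 11.62 kΩ; upper segment (1−x)·R_p = 1.676 kΩ.
(x·R_p) ‖ R_L = 6.549 kΩ.
V_out = 13.5 × 6.549/(1.676 + 6.549) = 10.75 mV.

V_out ≈ 10.7 mV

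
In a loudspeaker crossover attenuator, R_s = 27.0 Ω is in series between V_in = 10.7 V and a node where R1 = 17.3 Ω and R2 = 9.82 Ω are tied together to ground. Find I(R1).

I ≈ 0.116 A

Combine the parallel branches: R_p = (1/17.3 + 1/9.82)⁻¹ = 6.264 Ω.
V_A = 10.7 × 6.264/33.26 = 2.015 V.
Branch current I = V_A/R1 = 2.015/17.3 = 0.1165 A.
(Equivalently: I_total = 0.3217 A, then current-divider fraction G_k/ΣG = 0.3621.)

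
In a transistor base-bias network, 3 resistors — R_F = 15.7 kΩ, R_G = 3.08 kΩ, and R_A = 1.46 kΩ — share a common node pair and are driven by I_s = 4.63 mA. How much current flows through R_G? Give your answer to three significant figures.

Conductances: ΣG = 1/15.7 + 1/3.08 + 1/1.46 = 1.073 (1/kΩ).
Current divider: I(R_G) = I_s · G_k/ΣG = 4.63 × (0.3247/1.073) = 4.63 × 0.3025 = 1.401 mA.

I ≈ 1.40 mA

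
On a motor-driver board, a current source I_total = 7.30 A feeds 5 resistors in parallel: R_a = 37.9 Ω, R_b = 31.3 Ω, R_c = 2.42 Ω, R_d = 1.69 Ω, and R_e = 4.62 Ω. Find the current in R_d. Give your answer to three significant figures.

ΣG = 1/37.9 + 1/31.3 + 1/2.42 + 1/1.69 + 1/4.62 = 1.280.
Current divider: I(R_d) = I_total · G_k/ΣG = 7.30 × (0.5917/1.280) = 7.30 × 0.4624 = 3.375 A.

I ≈ 3.38 A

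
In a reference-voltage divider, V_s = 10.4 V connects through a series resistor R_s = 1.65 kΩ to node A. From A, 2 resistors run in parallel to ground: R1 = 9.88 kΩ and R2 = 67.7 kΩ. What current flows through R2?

I ≈ 0.129 mA

Parallel bank: R_p = 1/(1/9.88 + 1/67.7) = 8.622 kΩ.
V_A = 10.4 × 8.622/10.27 = 8.729 V.
I(R2) = V_A / R2 = 8.729/67.7 = 0.1289 mA.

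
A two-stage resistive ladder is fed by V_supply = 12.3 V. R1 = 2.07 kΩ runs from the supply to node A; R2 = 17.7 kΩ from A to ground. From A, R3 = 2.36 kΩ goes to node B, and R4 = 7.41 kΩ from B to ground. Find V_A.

Looking into the second stage from A: R3 + R4 = 9.770 kΩ appears in parallel with R2.
R2 ‖ (R3+R4) = 6.295 kΩ.
V_A = 12.3 × 6.295/(2.07 + 6.295) = 9.256 V.

V_A ≈ 9.26 V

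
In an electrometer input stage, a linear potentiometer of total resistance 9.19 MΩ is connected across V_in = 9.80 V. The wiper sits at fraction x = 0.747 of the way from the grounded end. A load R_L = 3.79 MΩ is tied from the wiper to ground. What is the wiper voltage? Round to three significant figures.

Split the track: R_lower = x·R_p = 6.865 MΩ, R_upper = (1−x)·R_p = 2.325 MΩ.
Lower segment in parallel with the load: 6.865 ‖ 3.79 = 2.442 MΩ.
V_out = 9.80 × 2.442/(2.325 + 2.442) = 5.020 V.

V_out ≈ 5.02 V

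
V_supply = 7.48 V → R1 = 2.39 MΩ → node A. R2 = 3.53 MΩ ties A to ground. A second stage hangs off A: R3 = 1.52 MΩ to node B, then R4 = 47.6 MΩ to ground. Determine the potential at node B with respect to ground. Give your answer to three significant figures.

Node A sees R2 in parallel with the series input of stage 2, R3 + R4 = 49.12 MΩ.
R2 ‖ (R3+R4) = 3.293 MΩ.
V_A = 7.48 × 3.293/(2.39 + 3.293) = 4.334 V.
Then the unloaded second divider: V_B = V_A × R4/(R3+R4) = 4.334 × 0.9691 = 4.200 V.

V_B ≈ 4.20 V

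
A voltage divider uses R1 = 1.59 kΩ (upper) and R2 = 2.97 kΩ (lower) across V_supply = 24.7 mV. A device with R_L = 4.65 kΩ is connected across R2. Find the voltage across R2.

V_out ≈ 13.2 mV

First combine the lower leg with the load: R2 ‖ R_L = 1.812 kΩ.
Then V_out = V_supply · R2'/(R1 + R2') = 24.7 × 1.812/3.402 = 13.16 mV.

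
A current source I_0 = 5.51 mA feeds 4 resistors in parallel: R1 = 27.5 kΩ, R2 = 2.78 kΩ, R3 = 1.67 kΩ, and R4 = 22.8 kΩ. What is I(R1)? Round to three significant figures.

I ≈ 0.193 mA

Conductances: ΣG = 1/27.5 + 1/2.78 + 1/1.67 + 1/22.8 = 1.039 (1/kΩ).
By the current-divider rule, I = I_0 · G_k/ΣG = 5.51 × 0.03501 = 0.1929 mA.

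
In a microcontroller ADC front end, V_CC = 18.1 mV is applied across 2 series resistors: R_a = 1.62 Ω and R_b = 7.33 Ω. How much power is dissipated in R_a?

P ≈ 6.63 µW

Series current I = V_CC/ΣR = 18.1/8.950 = 2.022 mA.
P = I²R = 4.090 × 1.62 = 6.626 µW.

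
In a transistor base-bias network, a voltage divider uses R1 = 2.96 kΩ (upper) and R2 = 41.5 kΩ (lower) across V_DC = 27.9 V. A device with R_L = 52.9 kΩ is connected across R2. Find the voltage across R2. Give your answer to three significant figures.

R2 ‖ R_L = (41.5 × 52.9)/(41.5 + 52.9) = 23.26 kΩ.
Then V_out = V_DC · R2'/(R1 + R2') = 27.9 × 23.26/26.22 = 24.75 V.

V_out ≈ 24.7 V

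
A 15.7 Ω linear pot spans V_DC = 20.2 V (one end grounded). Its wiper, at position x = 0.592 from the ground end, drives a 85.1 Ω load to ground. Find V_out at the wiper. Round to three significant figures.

V_out ≈ 11.4 V

The pot divides into 6.406 Ω above the wiper and 9.294 Ω below.
R_L loads the lower segment: effective lower R = 8.379 Ω.
Loaded-divider output: V_out = 20.2 × 0.5667 = 11.45 V.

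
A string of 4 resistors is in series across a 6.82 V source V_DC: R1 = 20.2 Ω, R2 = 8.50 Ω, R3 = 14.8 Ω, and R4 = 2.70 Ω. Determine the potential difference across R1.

V ≈ 2.98 V

Total series resistance ΣR = 20.2 + 8.50 + 14.8 + 2.70 = 46.20 Ω.
Voltage divider: V = V_DC · (20.20 / 46.20) = 6.82 × 0.4372 = 2.982 V.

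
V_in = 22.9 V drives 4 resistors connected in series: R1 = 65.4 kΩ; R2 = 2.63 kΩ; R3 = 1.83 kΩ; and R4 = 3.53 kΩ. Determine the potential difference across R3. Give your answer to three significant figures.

Total series resistance ΣR = 65.4 + 2.63 + 1.83 + 3.53 = 73.39 kΩ.
Voltage divider: V = V_in · (1.830 / 73.39) = 22.9 × 0.02494 = 0.5710 V.

V ≈ 0.571 V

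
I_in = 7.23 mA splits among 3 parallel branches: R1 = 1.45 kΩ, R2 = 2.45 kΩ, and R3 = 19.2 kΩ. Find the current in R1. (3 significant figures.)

ΣG = 1/1.45 + 1/2.45 + 1/19.2 = 1.150.
R1 takes the fraction G_k/ΣG = 0.6897/1.150 = 0.5998, so I = 7.23 × 0.5998 = 4.336 mA.

I ≈ 4.34 mA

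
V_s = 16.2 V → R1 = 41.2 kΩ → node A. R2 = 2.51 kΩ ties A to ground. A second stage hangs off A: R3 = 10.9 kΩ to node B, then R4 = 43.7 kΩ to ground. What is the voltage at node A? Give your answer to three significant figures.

The second stage (R3 + R4 = 54.60 kΩ) loads node A in parallel with R2.
Effective lower resistance at A: R2 ‖ 54.60 = 2.400 kΩ.
V_A = 16.2 × 2.400/(41.2 + 2.400) = 0.8916 V.

V_A ≈ 0.892 V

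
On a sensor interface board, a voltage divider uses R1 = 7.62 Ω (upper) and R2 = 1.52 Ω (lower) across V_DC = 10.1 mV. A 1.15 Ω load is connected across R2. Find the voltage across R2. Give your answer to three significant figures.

V_out ≈ 0.799 mV

First combine the lower leg with the load: R2 ‖ R_L = 0.6547 Ω.
Now apply the divider: V_out = 10.1 × 0.07912 = 0.7991 mV.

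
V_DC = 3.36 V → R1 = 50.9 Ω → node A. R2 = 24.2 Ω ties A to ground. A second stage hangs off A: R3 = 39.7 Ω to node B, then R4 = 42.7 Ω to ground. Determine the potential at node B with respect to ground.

Node A sees R2 in parallel with the series input of stage 2, R3 + R4 = 82.40 Ω.
Effective lower resistance at A: R2 ‖ 82.40 = 18.71 Ω.
So V_A = 3.36 × 0.2687 = 0.9030 V.
Stage 2 is unloaded, so V_B = V_A · R4/(R3+R4) = 0.9030 × 42.7/82.40 = 0.4679 V.

V_B ≈ 0.468 V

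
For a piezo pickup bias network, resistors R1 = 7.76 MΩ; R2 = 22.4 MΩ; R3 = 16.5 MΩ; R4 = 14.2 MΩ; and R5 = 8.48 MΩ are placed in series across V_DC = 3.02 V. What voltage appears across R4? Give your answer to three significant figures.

V ≈ 0.618 V

ΣR = 7.76 + 22.4 + 16.5 + 14.2 + 8.48 = 69.34 MΩ.
Voltage divider: V = V_DC · (14.20 / 69.34) = 3.02 × 0.2048 = 0.6185 V.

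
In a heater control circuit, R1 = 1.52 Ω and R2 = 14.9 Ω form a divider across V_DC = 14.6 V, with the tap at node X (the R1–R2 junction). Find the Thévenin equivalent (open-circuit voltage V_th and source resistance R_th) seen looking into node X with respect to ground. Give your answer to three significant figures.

Open-circuit (no load on X): V_th = V_DC · R2/(R1 + R2) = 14.6 × 14.9/(1.520 + 14.9) = 13.25 V.
With V_DC suppressed (replaced by a short), R_th = R1 ‖ R2 = (1.520 × 14.9)/(1.520 + 14.9) = 1.379 Ω.

V_th ≈ 13.2 V, R_th ≈ 1.38 Ω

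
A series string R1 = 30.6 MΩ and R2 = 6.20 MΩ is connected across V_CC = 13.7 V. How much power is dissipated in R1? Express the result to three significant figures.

The common current is I = 13.7/36.80 = 0.3723 µA.
V(R1) = I·R = 11.39 V; P = V·I = 11.39 × 0.3723 = 4.241 µW.

P ≈ 4.24 µW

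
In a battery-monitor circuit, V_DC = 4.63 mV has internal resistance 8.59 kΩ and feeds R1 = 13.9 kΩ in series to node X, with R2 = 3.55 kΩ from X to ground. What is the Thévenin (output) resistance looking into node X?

R1' = 8.59 + 13.9 = 22.49 kΩ (source resistance + R1).
With V_DC suppressed (replaced by a short), R_th = R1' ‖ R2 = (22.49 × 3.55)/(22.49 + 3.55) = 3.066 kΩ.

R_th ≈ 3.07 kΩ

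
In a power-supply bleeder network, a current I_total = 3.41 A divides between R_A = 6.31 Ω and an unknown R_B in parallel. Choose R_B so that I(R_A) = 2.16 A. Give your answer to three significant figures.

R_B ≈ 10.9 Ω

The fraction through R_A equals R_B/(R_A+R_B).
2.16/3.41 = R_B/(R_A + R_B) → R_B = R_A · (0.6334)/(1 − 0.6334) = 6.31 × 1.728 = 10.90 Ω.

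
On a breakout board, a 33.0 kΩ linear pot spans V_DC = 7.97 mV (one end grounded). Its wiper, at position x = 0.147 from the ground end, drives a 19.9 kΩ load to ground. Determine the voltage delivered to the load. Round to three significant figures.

V_out ≈ 0.970 mV

The pot divides into 28.15 kΩ above the wiper and 4.851 kΩ below.
(x·R_p) ‖ R_L = 3.900 kΩ.
V_out = 7.97 × 3.900/(28.15 + 3.900) = 0.9699 mV.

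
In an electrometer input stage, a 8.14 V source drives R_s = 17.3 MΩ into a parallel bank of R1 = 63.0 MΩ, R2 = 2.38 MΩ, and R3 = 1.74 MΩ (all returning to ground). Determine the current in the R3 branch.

I ≈ 0.253 µA

Parallel bank: R_p = 1/(1/63.0 + 1/2.38 + 1/1.74) = 0.9894 MΩ.
Node voltage V_A = V_s · R_p/(R_s + R_p) = 8.14 × 0.05409 = 0.4403 V.
I(R3) = V_A / R3 = 0.4403/1.74 = 0.2531 µA.
(Equivalently: I_total = 0.4451 µA, then current-divider fraction G_k/ΣG = 0.5686.)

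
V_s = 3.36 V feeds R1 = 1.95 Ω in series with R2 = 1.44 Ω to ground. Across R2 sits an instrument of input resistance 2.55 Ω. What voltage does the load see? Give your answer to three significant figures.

The load sits in parallel with R2, giving an effective lower resistance R2' = R2·R_L/(R2+R_L) = 0.9203 Ω.
Then V_out = V_s · R2'/(R1 + R2') = 3.36 × 0.9203/2.870 = 1.077 V.

V_out ≈ 1.08 V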